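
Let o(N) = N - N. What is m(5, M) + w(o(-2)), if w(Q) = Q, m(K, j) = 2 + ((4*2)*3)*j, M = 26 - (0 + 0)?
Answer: 626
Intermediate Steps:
o(N) = 0
M = 26 (M = 26 - 1*0 = 26 + 0 = 26)
m(K, j) = 2 + 24*j (m(K, j) = 2 + (8*3)*j = 2 + 24*j)
m(5, M) + w(o(-2)) = (2 + 24*26) + 0 = (2 + 624) + 0 = 626 + 0 = 626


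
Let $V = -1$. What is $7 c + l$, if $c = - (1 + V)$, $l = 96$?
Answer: $96$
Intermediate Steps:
$c = 0$ ($c = - (1 - 1) = \left(-1\right) 0 = 0$)
$7 c + l = 7 \cdot 0 + 96 = 0 + 96 = 96$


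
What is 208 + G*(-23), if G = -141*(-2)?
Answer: -6278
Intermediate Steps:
G = 282
208 + G*(-23) = 208 + 282*(-23) = 208 - 6486 = -6278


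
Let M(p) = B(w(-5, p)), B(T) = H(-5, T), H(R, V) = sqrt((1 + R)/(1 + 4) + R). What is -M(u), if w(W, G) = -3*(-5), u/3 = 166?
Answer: -I*sqrt(145)/5 ≈ -2.4083*I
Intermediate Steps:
u = 498 (u = 3*166 = 498)
H(R, V) = sqrt(1/5 + 6*R/5) (H(R, V) = sqrt((1 + R)/5 + R) = sqrt((1 + R)*(1/5) + R) = sqrt((1/5 + R/5) + R) = sqrt(1/5 + 6*R/5))
w(W, G) = 15
B(T) = I*sqrt(145)/5 (B(T) = sqrt(5 + 30*(-5))/5 = sqrt(5 - 150)/5 = sqrt(-145)/5 = (I*sqrt(145))/5 = I*sqrt(145)/5)
M(p) = I*sqrt(145)/5
-M(u) = -I*sqrt(145)/5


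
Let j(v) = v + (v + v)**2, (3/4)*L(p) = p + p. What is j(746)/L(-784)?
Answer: -3340215/3136 ≈ -1065.1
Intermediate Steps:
L(p) = 8*p/3 (L(p) = 4*(p + p)/3 = 4*(2*p)/3 = 8*p/3)
j(v) = v + 4*v**2 (j(v) = v + (2*v)**2 = v + 4*v**2)
j(746)/L(-784) = (746*(1 + 4*746))/(((8/3)*(-784))) = (746*(1 + 2984))/(-6272/3) = (746*2985)*(-3/6272) = 2226810*(-3/6272) = -3340215/3136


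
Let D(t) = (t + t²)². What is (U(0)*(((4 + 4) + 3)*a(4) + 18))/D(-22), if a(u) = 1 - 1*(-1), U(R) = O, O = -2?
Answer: -20/53361 ≈ -0.00037481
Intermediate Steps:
U(R) = -2
a(u) = 2 (a(u) = 1 + 1 = 2)
(U(0)*(((4 + 4) + 3)*a(4) + 18))/D(-22) = (-2*(((4 + 4) + 3)*2 + 18))/(((-22)²*(1 - 22)²)) = (-2*((8 + 3)*2 + 18))/((484*(-21)²)) = (-2*(11*2 + 18))/((484*441)) = -2*(22 + 18)/213444 = -2*40*(1/213444) = -80*1/213444 = -20/53361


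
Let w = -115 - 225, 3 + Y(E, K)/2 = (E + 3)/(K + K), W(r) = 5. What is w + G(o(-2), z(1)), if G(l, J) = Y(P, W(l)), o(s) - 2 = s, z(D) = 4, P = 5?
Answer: -1722/5 ≈ -344.40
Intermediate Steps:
o(s) = 2 + s
Y(E, K) = -6 + (3 + E)/K (Y(E, K) = -6 + 2*((E + 3)/(K + K)) = -6 + 2*((3 + E)/((2*K))) = -6 + 2*((3 + E)*(1/(2*K))) = -6 + 2*((3 + E)/(2*K)) = -6 + (3 + E)/K)
G(l, J) = -22/5 (G(l, J) = (3 + 5 - 6*5)/5 = (3 + 5 - 30)/5 = (⅕)*(-22) = -22/5)
w = -340
w + G(o(-2), z(1)) = -340 - 22/5 = -1722/5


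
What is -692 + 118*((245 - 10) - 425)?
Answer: -23112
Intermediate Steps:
-692 + 118*((245 - 10) - 425) = -692 + 118*(235 - 425) = -692 + 118*(-190) = -692 - 22420 = -23112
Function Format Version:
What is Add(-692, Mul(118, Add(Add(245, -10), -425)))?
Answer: -23112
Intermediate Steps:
Add(-692, Mul(118, Add(Add(245, -10), -425))) = Add(-692, Mul(118, Add(235, -425))) = Add(-692, Mul(118, -190)) = Add(-692, -22420) = -23112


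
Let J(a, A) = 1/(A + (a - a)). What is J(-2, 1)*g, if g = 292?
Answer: 292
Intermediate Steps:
J(a, A) = 1/A (J(a, A) = 1/(A + 0) = 1/A)
J(-2, 1)*g = 292/1 = 1*292 = 292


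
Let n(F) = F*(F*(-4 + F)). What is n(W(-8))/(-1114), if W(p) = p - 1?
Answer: 1053/1114 ≈ 0.94524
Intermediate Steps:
W(p) = -1 + p
n(F) = F**2*(-4 + F)
n(W(-8))/(-1114) = ((-1 - 8)**2*(-4 + (-1 - 8)))/(-1114) = ((-9)**2*(-4 - 9))*(-1/1114) = (81*(-13))*(-1/1114) = -1053*(-1/1114) = 1053/1114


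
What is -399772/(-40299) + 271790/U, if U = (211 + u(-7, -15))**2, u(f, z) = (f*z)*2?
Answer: 81808854262/7142635059 ≈ 11.454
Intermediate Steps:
u(f, z) = 2*f*z
U = 177241 (U = (211 + 2*(-7)*(-15))**2 = (211 + 210)**2 = 421**2 = 177241)
-399772/(-40299) + 271790/U = -399772/(-40299) + 271790/177241 = -399772*(-1/40299) + 271790*(1/177241) = 399772/40299 + 271790/177241 = 81808854262/7142635059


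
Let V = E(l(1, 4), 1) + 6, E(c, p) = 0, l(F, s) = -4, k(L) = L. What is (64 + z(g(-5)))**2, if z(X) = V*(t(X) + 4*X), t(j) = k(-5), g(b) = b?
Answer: 7396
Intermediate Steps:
t(j) = -5
V = 6 (V = 0 + 6 = 6)
z(X) = -30 + 24*X (z(X) = 6*(-5 + 4*X) = -30 + 24*X)
(64 + z(g(-5)))**2 = (64 + (-30 + 24*(-5)))**2 = (64 + (-30 - 120))**2 = (64 - 150)**2 = (-86)**2 = 7396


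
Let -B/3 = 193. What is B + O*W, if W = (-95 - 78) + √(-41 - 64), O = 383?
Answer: -66838 + 383*I*√105 ≈ -66838.0 + 3924.6*I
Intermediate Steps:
B = -579 (B = -3*193 = -579)
W = -173 + I*√105 (W = -173 + √(-105) = -173 + I*√105 ≈ -173.0 + 10.247*I)
B + O*W = -579 + 383*(-173 + I*√105) = -579 + (-66259 + 383*I*√105) = -66838 + 383*I*√105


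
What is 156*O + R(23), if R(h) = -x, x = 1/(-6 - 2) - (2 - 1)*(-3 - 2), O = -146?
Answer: -182247/8 ≈ -22781.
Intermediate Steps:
x = 39/8 (x = 1/(-8) - (-5) = -1/8 - 1*(-5) = -1/8 + 5 = 39/8 ≈ 4.8750)
R(h) = -39/8 (R(h) = -1*39/8 = -39/8)
156*O + R(23) = 156*(-146) - 39/8 = -22776 - 39/8 = -182247/8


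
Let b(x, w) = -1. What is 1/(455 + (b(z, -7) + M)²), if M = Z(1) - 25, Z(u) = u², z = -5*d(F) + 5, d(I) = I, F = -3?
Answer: 1/1080 ≈ 0.00092593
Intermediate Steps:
z = 20 (z = -5*(-3) + 5 = 15 + 5 = 20)
M = -24 (M = 1² - 25 = 1 - 25 = -24)
1/(455 + (b(z, -7) + M)²) = 1/(455 + (-1 - 24)²) = 1/(455 + (-25)²) = 1/(455 + 625) = 1/1080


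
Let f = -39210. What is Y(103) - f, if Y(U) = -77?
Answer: 39133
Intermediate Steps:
Y(103) - f = -77 - 1*(-39210) = -77 + 39210 = 39133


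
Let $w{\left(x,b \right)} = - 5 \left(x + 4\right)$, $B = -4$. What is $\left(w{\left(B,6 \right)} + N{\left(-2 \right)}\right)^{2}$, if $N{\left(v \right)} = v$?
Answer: $4$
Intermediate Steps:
$w{\left(x,b \right)} = -20 - 5 x$ ($w{\left(x,b \right)} = - 5 \left(4 + x\right) = -20 - 5 x$)
$\left(w{\left(B,6 \right)} + N{\left(-2 \right)}\right)^{2} = \left(\left(-20 - -20\right) - 2\right)^{2} = \left(\left(-20 + 20\right) - 2\right)^{2} = \left(0 - 2\right)^{2} = \left(-2\right)^{2} = 4$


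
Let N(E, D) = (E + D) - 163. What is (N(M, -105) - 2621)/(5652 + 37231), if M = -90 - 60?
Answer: -3039/42883 ≈ -0.070867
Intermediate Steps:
M = -150
N(E, D) = -163 + D + E (N(E, D) = (D + E) - 163 = -163 + D + E)
(N(M, -105) - 2621)/(5652 + 37231) = ((-163 - 105 - 150) - 2621)/(5652 + 37231) = (-418 - 2621)/42883 = -3039*1/42883 = -3039/42883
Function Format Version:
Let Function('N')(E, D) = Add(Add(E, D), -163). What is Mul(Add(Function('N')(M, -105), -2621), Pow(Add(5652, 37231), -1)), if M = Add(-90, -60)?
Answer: Rational(-3039, 42883) ≈ -0.070867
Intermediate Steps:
M = -150
Function('N')(E, D) = Add(-163, D, E) (Function('N')(E, D) = Add(Add(D, E), -163) = Add(-163, D, E))
Mul(Add(Function('N')(M, -105), -2621), Pow(Add(5652, 37231), -1)) = Mul(Add(Add(-163, -105, -150), -2621), Pow(Add(5652, 37231), -1)) = Mul(Add(-418, -2621), Pow(42883, -1)) = Mul(-3039, Rational(1, 42883)) = Rational(-3039, 42883)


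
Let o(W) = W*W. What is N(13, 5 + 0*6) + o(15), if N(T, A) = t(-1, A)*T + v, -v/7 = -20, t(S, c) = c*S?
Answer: 300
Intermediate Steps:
t(S, c) = S*c
v = 140 (v = -7*(-20) = 140)
o(W) = W²
N(T, A) = 140 - A*T (N(T, A) = (-A)*T + 140 = -A*T + 140 = 140 - A*T)
N(13, 5 + 0*6) + o(15) = (140 - 1*(5 + 0*6)*13) + 15² = (140 - 1*(5 + 0)*13) + 225 = (140 - 1*5*13) + 225 = (140 - 65) + 225 = 75 + 225 = 300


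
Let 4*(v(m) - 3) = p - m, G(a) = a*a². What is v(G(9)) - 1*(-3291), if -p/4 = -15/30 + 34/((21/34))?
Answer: 256805/84 ≈ 3057.2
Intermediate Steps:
G(a) = a³
p = -4582/21 (p = -4*(-15/30 + 34/((21/34))) = -4*(-15*1/30 + 34/((21*(1/34)))) = -4*(-½ + 34/(21/34)) = -4*(-½ + 34*(34/21)) = -4*(-½ + 1156/21) = -4*2291/42 = -4582/21 ≈ -218.19)
v(m) = -2165/42 - m/4 (v(m) = 3 + (-4582/21 - m)/4 = 3 + (-2291/42 - m/4) = -2165/42 - m/4)
v(G(9)) - 1*(-3291) = (-2165/42 - ¼*9³) - 1*(-3291) = (-2165/42 - ¼*729) + 3291 = (-2165/42 - 729/4) + 3291 = -19639/84 + 3291 = 256805/84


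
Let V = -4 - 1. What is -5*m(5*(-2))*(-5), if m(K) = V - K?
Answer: 125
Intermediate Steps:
V = -5
m(K) = -5 - K
-5*m(5*(-2))*(-5) = -5*(-5 - 5*(-2))*(-5) = -5*(-5 - 1*(-10))*(-5) = -5*(-5 + 10)*(-5) = -5*5*(-5) = -25*(-5) = 125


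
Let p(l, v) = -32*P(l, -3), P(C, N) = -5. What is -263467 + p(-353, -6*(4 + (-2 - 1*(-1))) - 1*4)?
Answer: -263307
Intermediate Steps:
p(l, v) = 160 (p(l, v) = -32*(-5) = 160)
-263467 + p(-353, -6*(4 + (-2 - 1*(-1))) - 1*4) = -263467 + 160 = -263307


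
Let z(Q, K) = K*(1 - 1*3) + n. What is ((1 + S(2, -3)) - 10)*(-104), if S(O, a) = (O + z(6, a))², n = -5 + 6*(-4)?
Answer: -44928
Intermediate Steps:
n = -29 (n = -5 - 24 = -29)
z(Q, K) = -29 - 2*K (z(Q, K) = K*(1 - 1*3) - 29 = K*(1 - 3) - 29 = K*(-2) - 29 = -2*K - 29 = -29 - 2*K)
S(O, a) = (-29 + O - 2*a)² (S(O, a) = (O + (-29 - 2*a))² = (-29 + O - 2*a)²)
((1 + S(2, -3)) - 10)*(-104) = ((1 + (29 - 1*2 + 2*(-3))²) - 10)*(-104) = ((1 + (29 - 2 - 6)²) - 10)*(-104) = ((1 + 21²) - 10)*(-104) = ((1 + 441) - 10)*(-104) = (442 - 10)*(-104) = 432*(-104) = -44928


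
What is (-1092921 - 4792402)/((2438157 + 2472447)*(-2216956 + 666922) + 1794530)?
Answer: 5885323/7611601366006 ≈ 7.7320e-7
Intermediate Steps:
(-1092921 - 4792402)/((2438157 + 2472447)*(-2216956 + 666922) + 1794530) = -5885323/(4910604*(-1550034) + 1794530) = -5885323/(-7611603160536 + 1794530) = -5885323/(-7611601366006) = -5885323*(-1/7611601366006) = 5885323/7611601366006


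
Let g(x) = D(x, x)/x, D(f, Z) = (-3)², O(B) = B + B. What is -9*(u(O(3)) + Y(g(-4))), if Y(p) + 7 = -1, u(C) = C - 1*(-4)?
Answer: -18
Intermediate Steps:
O(B) = 2*B
D(f, Z) = 9
u(C) = 4 + C (u(C) = C + 4 = 4 + C)
g(x) = 9/x
Y(p) = -8 (Y(p) = -7 - 1 = -8)
-9*(u(O(3)) + Y(g(-4))) = -9*((4 + 2*3) - 8) = -9*((4 + 6) - 8) = -9*(10 - 8) = -9*2 = -18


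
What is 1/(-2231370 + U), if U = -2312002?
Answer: -1/4543372 ≈ -2.2010e-7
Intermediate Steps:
1/(-2231370 + U) = 1/(-2231370 - 2312002) = 1/(-4543372) = -1/4543372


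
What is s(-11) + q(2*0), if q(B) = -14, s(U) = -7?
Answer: -21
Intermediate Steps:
s(-11) + q(2*0) = -7 - 14 = -21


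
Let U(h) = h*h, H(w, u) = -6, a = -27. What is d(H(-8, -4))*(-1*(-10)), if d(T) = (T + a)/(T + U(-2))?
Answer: 165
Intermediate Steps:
U(h) = h²
d(T) = (-27 + T)/(4 + T) (d(T) = (T - 27)/(T + (-2)²) = (-27 + T)/(T + 4) = (-27 + T)/(4 + T))
d(H(-8, -4))*(-1*(-10)) = ((-27 - 6)/(4 - 6))*(-1*(-10)) = (-33/(-2))*10 = -½*(-33)*10 = (33/2)*10 = 165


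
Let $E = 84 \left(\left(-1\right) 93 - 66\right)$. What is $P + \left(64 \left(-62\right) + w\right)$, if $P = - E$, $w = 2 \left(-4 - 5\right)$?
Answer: $9370$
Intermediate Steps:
$w = -18$ ($w = 2 \left(-9\right) = -18$)
$E = -13356$ ($E = 84 \left(-93 - 66\right) = 84 \left(-159\right) = -13356$)
$P = 13356$ ($P = \left(-1\right) \left(-13356\right) = 13356$)
$P + \left(64 \left(-62\right) + w\right) = 13356 + \left(64 \left(-62\right) - 18\right) = 13356 - 3986 = 9370$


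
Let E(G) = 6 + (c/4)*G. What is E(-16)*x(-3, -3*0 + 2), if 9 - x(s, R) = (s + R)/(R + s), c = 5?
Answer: -112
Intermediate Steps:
E(G) = 6 + 5*G/4 (E(G) = 6 + (5/4)*G = 6 + (5*(¼))*G = 6 + 5*G/4)
x(s, R) = 8 (x(s, R) = 9 - (s + R)/(R + s) = 9 - (R + s)/(R + s) = 9 - 1*1 = 9 - 1 = 8)
E(-16)*x(-3, -3*0 + 2) = (6 + (5/4)*(-16))*8 = (6 - 20)*8 = -14*8 = -112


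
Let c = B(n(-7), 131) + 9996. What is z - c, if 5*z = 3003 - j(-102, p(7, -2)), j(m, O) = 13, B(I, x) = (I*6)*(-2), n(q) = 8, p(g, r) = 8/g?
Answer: -9302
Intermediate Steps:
B(I, x) = -12*I (B(I, x) = (6*I)*(-2) = -12*I)
c = 9900 (c = -12*8 + 9996 = -96 + 9996 = 9900)
z = 598 (z = (3003 - 1*13)/5 = (3003 - 13)/5 = (⅕)*2990 = 598)
z - c = 598 - 1*9900 = 598 - 9900 = -9302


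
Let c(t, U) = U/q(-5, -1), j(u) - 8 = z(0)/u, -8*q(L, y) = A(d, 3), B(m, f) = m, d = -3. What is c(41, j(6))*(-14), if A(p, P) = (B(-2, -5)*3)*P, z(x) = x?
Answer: -448/9 ≈ -49.778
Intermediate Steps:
A(p, P) = -6*P (A(p, P) = (-2*3)*P = -6*P)
q(L, y) = 9/4 (q(L, y) = -(-3)*3/4 = -1/8*(-18) = 9/4)
j(u) = 8 (j(u) = 8 + 0/u = 8 + 0 = 8)
c(t, U) = 4*U/9 (c(t, U) = U/(9/4) = U*(4/9) = 4*U/9)
c(41, j(6))*(-14) = ((4/9)*8)*(-14) = (32/9)*(-14) = -448/9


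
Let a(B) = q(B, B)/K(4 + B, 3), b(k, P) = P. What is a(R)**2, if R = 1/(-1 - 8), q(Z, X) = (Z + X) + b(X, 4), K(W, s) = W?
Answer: 1156/1225 ≈ 0.94367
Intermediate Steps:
q(Z, X) = 4 + X + Z (q(Z, X) = (Z + X) + 4 = (X + Z) + 4 = 4 + X + Z)
R = -1/9 (R = 1/(-9) = -1/9 ≈ -0.11111)
a(B) = (4 + 2*B)/(4 + B) (a(B) = (4 + B + B)/(4 + B) = (4 + 2*B)/(4 + B))
a(R)**2 = (2*(2 - 1/9)/(4 - 1/9))**2 = (2*(17/9)/(35/9))**2 = (2*(9/35)*(17/9))**2 = (34/35)**2 = 1156/1225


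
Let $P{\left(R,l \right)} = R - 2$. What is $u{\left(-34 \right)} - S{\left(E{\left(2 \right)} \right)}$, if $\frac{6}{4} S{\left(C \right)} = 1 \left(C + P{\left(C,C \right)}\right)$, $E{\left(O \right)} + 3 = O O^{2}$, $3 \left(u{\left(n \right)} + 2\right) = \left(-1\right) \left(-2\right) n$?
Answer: $-30$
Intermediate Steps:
$u{\left(n \right)} = -2 + \frac{2 n}{3}$ ($u{\left(n \right)} = -2 + \frac{\left(-1\right) \left(-2\right) n}{3} = -2 + \frac{2 n}{3}$)
$E{\left(O \right)} = -3 + O^{3}$ ($E{\left(O \right)} = -3 + O O^{2} = -3 + O^{3}$)
$P{\left(R,l \right)} = -2 + R$ ($P{\left(R,l \right)} = R - 2 = -2 + R$)
$S{\left(C \right)} = - \frac{4}{3} + \frac{4 C}{3}$ ($S{\left(C \right)} = \frac{2 \cdot 1 \left(C + \left(-2 + C\right)\right)}{3} = \frac{2 \cdot 1 \left(-2 + 2 C\right)}{3} = \frac{2 \left(-2 + 2 C\right)}{3} = - \frac{4}{3} + \frac{4 C}{3}$)
$u{\left(-34 \right)} - S{\left(E{\left(2 \right)} \right)} = \left(-2 + \frac{2}{3} \left(-34\right)\right) - \left(- \frac{4}{3} + \frac{4 \left(-3 + 2^{3}\right)}{3}\right) = \left(-2 - \frac{68}{3}\right) - \left(- \frac{4}{3} + \frac{4 \left(-3 + 8\right)}{3}\right) = - \frac{74}{3} - \left(- \frac{4}{3} + \frac{4}{3} \cdot 5\right) = - \frac{74}{3} - \left(- \frac{4}{3} + \frac{20}{3}\right) = - \frac{74}{3} - \frac{16}{3} = -30$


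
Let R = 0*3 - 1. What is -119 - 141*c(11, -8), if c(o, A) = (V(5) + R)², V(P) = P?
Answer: -2375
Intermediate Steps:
R = -1 (R = 0 - 1 = -1)
c(o, A) = 16 (c(o, A) = (5 - 1)² = 4² = 16)
-119 - 141*c(11, -8) = -119 - 141*16 = -119 - 2256 = -2375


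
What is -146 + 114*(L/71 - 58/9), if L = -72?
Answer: -212206/213 ≈ -996.27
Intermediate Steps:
-146 + 114*(L/71 - 58/9) = -146 + 114*(-72/71 - 58/9) = -146 + 114*(-4766/639) = -146 - 181108/213 = -212206/213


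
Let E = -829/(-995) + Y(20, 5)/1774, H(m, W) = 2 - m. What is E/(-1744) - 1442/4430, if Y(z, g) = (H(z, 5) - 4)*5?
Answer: -111126593713/340931329240 ≈ -0.32595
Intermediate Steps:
Y(z, g) = -10 - 5*z (Y(z, g) = ((2 - z) - 4)*5 = (-2 - z)*5 = -10 - 5*z)
E = 680598/882565 (E = -829/(-995) + (-10 - 5*20)/1774 = -829*(-1/995) + (-10 - 100)*(1/1774) = 829/995 - 110*1/1774 = 829/995 - 55/887 = 680598/882565 ≈ 0.77116)
E/(-1744) - 1442/4430 = (680598/882565)/(-1744) - 1442/4430 = (680598/882565)*(-1/1744) - 1442*1/4430 = -340299/769596680 - 721/2215 = -111126593713/340931329240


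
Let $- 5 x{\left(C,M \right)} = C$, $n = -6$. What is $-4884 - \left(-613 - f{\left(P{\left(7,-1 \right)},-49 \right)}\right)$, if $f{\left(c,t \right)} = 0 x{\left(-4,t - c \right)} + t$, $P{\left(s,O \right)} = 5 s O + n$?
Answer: $-4320$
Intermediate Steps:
$x{\left(C,M \right)} = - \frac{C}{5}$
$P{\left(s,O \right)} = -6 + 5 O s$ ($P{\left(s,O \right)} = 5 s O - 6 = 5 O s - 6 = -6 + 5 O s$)
$f{\left(c,t \right)} = t$ ($f{\left(c,t \right)} = 0 \left(\left(- \frac{1}{5}\right) \left(-4\right)\right) + t = 0 \cdot \frac{4}{5} + t = 0 + t = t$)
$-4884 - \left(-613 - f{\left(P{\left(7,-1 \right)},-49 \right)}\right) = -4884 - \left(-613 - -49\right) = -4884 - \left(-613 + 49\right) = -4884 - -564 = -4884 + 564 = -4320$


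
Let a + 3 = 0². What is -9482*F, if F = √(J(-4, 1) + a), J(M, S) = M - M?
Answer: -9482*I*√3 ≈ -16423.0*I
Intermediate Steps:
J(M, S) = 0
a = -3 (a = -3 + 0² = -3 + 0 = -3)
F = I*√3 (F = √(0 - 3) = √(-3) = I*√3 ≈ 1.732*I)
-9482*F = -9482*I*√3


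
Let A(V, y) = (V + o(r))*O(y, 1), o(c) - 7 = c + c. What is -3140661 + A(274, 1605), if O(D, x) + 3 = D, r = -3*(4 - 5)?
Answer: -2680887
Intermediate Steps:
r = 3 (r = -3*(-1) = 3)
O(D, x) = -3 + D
o(c) = 7 + 2*c (o(c) = 7 + (c + c) = 7 + 2*c)
A(V, y) = (-3 + y)*(13 + V) (A(V, y) = (V + (7 + 2*3))*(-3 + y) = (V + (7 + 6))*(-3 + y) = (V + 13)*(-3 + y) = (13 + V)*(-3 + y) = (-3 + y)*(13 + V))
-3140661 + A(274, 1605) = -3140661 + (-3 + 1605)*(13 + 274) = -3140661 + 1602*287 = -3140661 + 459774 = -2680887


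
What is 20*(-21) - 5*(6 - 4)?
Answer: -430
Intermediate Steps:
20*(-21) - 5*(6 - 4) = -420 - 5*2 = -420 - 10 = -430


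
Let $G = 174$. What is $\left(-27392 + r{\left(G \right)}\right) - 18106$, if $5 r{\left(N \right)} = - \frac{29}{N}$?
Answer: $- \frac{1364941}{30} \approx -45498.0$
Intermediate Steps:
$r{\left(N \right)} = - \frac{29}{5 N}$ ($r{\left(N \right)} = \frac{\left(-29\right) \frac{1}{N}}{5} = - \frac{29}{5 N}$)
$\left(-27392 + r{\left(G \right)}\right) - 18106 = \left(-27392 - \frac{29}{5 \cdot 174}\right) - 18106 = \left(-27392 - \frac{1}{30}\right) - 18106 = - \frac{821761}{30} - 18106 = - \frac{1364941}{30}$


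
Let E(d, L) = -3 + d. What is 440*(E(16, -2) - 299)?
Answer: -125840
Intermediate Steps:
440*(E(16, -2) - 299) = 440*((-3 + 16) - 299) = 440*(13 - 299) = 440*(-286) = -125840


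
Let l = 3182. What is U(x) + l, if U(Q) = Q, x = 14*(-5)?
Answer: 3112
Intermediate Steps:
x = -70
U(x) + l = -70 + 3182 = 3112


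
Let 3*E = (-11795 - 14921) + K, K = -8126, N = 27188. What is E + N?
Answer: 15574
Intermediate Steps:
E = -11614 (E = ((-11795 - 14921) - 8126)/3 = (-26716 - 8126)/3 = (⅓)*(-34842) = -11614)
E + N = -11614 + 27188 = 15574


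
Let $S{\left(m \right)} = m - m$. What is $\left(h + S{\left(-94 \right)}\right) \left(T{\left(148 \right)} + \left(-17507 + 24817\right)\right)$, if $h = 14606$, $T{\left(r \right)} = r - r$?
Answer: $106769860$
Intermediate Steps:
$T{\left(r \right)} = 0$
$S{\left(m \right)} = 0$
$\left(h + S{\left(-94 \right)}\right) \left(T{\left(148 \right)} + \left(-17507 + 24817\right)\right) = \left(14606 + 0\right) \left(0 + \left(-17507 + 24817\right)\right) = 14606 \left(0 + 7310\right) = 14606 \cdot 7310 = 106769860$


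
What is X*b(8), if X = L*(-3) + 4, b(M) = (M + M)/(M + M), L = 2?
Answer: -2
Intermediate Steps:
b(M) = 1 (b(M) = (2*M)/((2*M)) = (2*M)*(1/(2*M)) = 1)
X = -2 (X = 2*(-3) + 4 = -6 + 4 = -2)
X*b(8) = -2*1 = -2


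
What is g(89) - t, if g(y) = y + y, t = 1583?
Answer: -1405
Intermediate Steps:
g(y) = 2*y
g(89) - t = 2*89 - 1*1583 = 178 - 1583 = -1405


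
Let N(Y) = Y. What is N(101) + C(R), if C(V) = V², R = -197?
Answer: 38910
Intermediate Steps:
N(101) + C(R) = 101 + (-197)² = 101 + 38809 = 38910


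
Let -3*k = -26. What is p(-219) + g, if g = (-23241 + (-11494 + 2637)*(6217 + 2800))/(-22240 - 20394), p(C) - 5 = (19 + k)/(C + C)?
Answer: 52623917549/28010538 ≈ 1878.7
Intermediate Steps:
k = 26/3 (k = -⅓*(-26) = 26/3 ≈ 8.6667)
p(C) = 5 + 83/(6*C) (p(C) = 5 + (19 + 26/3)/(C + C) = 5 + 83/(3*((2*C))) = 5 + 83*(1/(2*C))/3 = 5 + 83/(6*C))
g = 39943405/21317 (g = (-23241 - 8857*9017)/(-42634) = (-23241 - 79863569)*(-1/42634) = -79886810*(-1/42634) = 39943405/21317 ≈ 1873.8)
p(-219) + g = (5 + (83/6)/(-219)) + 39943405/21317 = (5 + (83/6)*(-1/219)) + 39943405/21317 = (5 - 83/1314) + 39943405/21317 = 6487/1314 + 39943405/21317 = 52623917549/28010538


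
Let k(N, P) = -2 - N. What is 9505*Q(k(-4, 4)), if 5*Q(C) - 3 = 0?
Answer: 5703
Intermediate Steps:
Q(C) = ⅗ (Q(C) = ⅗ + (⅕)*0 = ⅗ + 0 = ⅗)
9505*Q(k(-4, 4)) = 9505*(⅗) = 5703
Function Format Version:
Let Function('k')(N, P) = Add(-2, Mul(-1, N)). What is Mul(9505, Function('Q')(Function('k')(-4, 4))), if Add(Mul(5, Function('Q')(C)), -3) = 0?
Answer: 5703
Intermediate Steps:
Function('Q')(C) = Rational(3, 5) (Function('Q')(C) = Add(Rational(3, 5), Mul(Rational(1, 5), 0)) = Add(Rational(3, 5), 0) = Rational(3, 5))
Mul(9505, Function('Q')(Function('k')(-4, 4))) = Mul(9505, Rational(3, 5)) = 5703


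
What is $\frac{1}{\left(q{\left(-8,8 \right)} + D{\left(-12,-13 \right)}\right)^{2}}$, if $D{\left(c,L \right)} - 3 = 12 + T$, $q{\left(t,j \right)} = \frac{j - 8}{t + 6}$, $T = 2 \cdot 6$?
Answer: $\frac{1}{729} \approx 0.0013717$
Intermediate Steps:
$T = 12$
$q{\left(t,j \right)} = \frac{-8 + j}{6 + t}$
$D{\left(c,L \right)} = 27$ ($D{\left(c,L \right)} = 3 + \left(12 + 12\right) = 3 + 24 = 27$)
$\frac{1}{\left(q{\left(-8,8 \right)} + D{\left(-12,-13 \right)}\right)^{2}} = \frac{1}{\left(\frac{-8 + 8}{6 - 8} + 27\right)^{2}} = \frac{1}{\left(\frac{1}{-2} \cdot 0 + 27\right)^{2}} = \frac{1}{\left(\left(- \frac{1}{2}\right) 0 + 27\right)^{2}} = \frac{1}{\left(0 + 27\right)^{2}} = \frac{1}{27^{2}} = \frac{1}{729}$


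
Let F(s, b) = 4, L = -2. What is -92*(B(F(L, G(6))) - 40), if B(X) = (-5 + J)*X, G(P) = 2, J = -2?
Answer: 6256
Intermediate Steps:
B(X) = -7*X (B(X) = (-5 - 2)*X = -7*X)
-92*(B(F(L, G(6))) - 40) = -92*(-7*4 - 40) = -92*(-28 - 40) = -92*(-68) = 6256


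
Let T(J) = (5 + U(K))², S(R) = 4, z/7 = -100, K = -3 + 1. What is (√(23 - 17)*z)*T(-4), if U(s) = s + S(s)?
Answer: -34300*√6 ≈ -84018.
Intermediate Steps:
K = -2
z = -700 (z = 7*(-100) = -700)
U(s) = 4 + s (U(s) = s + 4 = 4 + s)
T(J) = 49 (T(J) = (5 + (4 - 2))² = (5 + 2)² = 7² = 49)
(√(23 - 17)*z)*T(-4) = (√(23 - 17)*(-700))*49 = (√6*(-700))*49 = -700*√6*49 = -34300*√6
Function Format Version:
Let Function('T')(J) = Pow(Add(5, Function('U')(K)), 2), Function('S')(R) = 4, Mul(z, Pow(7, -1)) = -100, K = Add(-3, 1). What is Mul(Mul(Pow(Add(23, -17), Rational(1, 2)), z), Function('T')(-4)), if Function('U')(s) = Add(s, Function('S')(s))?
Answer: Mul(-34300, Pow(6, Rational(1, 2))) ≈ -84018.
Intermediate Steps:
K = -2
z = -700 (z = Mul(7, -100) = -700)
Function('U')(s) = Add(4, s) (Function('U')(s) = Add(s, 4) = Add(4, s))
Function('T')(J) = 49 (Function('T')(J) = Pow(Add(5, Add(4, -2)), 2) = Pow(Add(5, 2), 2) = Pow(7, 2) = 49)
Mul(Mul(Pow(Add(23, -17), Rational(1, 2)), z), Function('T')(-4)) = Mul(Mul(Pow(Add(23, -17), Rational(1, 2)), -700), 49) = Mul(Mul(Pow(6, Rational(1, 2)), -700), 49) = Mul(Mul(-700, Pow(6, Rational(1, 2))), 49) = Mul(-34300, Pow(6, Rational(1, 2)))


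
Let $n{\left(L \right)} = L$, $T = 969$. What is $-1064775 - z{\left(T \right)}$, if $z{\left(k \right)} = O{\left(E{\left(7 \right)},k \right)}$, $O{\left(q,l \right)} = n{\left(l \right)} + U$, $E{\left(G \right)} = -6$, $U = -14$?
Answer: $-1065730$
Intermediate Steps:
$O{\left(q,l \right)} = -14 + l$ ($O{\left(q,l \right)} = l - 14 = -14 + l$)
$z{\left(k \right)} = -14 + k$
$-1064775 - z{\left(T \right)} = -1064775 - \left(-14 + 969\right) = -1064775 - 955 = -1065730$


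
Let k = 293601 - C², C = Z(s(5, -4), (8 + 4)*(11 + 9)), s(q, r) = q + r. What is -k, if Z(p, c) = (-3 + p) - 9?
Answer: -293480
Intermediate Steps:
Z(p, c) = -12 + p
C = -11 (C = -12 + (5 - 4) = -12 + 1 = -11)
k = 293480 (k = 293601 - 1*(-11)² = 293601 - 1*121 = 293601 - 121 = 293480)
-k = -1*293480 = -293480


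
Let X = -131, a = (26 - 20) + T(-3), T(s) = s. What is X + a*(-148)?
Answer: -575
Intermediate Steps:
a = 3 (a = (26 - 20) - 3 = 6 - 3 = 3)
X + a*(-148) = -131 + 3*(-148) = -131 - 444 = -575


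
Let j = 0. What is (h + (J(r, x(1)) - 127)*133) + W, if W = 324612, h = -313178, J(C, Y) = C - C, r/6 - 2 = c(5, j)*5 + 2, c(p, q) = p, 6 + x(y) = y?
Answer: -5457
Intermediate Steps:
x(y) = -6 + y
r = 174 (r = 12 + 6*(5*5 + 2) = 12 + 6*(25 + 2) = 12 + 6*27 = 12 + 162 = 174)
J(C, Y) = 0
(h + (J(r, x(1)) - 127)*133) + W = (-313178 + (0 - 127)*133) + 324612 = (-313178 - 127*133) + 324612 = (-313178 - 16891) + 324612 = -330069 + 324612 = -5457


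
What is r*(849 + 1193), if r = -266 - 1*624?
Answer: -1817380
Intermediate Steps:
r = -890 (r = -266 - 624 = -890)
r*(849 + 1193) = -890*(849 + 1193) = -890*2042 = -1817380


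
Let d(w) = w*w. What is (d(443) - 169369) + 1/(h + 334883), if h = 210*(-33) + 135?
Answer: 8819005441/328088 ≈ 26880.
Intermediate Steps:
d(w) = w**2
h = -6795 (h = -6930 + 135 = -6795)
(d(443) - 169369) + 1/(h + 334883) = (443**2 - 169369) + 1/(-6795 + 334883) = (196249 - 169369) + 1/328088 = 26880 + 1/328088 = 8819005441/328088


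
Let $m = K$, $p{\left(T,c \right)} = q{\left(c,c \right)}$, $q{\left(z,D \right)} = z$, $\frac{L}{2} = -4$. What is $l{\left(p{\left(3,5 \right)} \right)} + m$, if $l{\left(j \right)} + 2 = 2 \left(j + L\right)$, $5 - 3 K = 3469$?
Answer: $- \frac{3488}{3} \approx -1162.7$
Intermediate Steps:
$L = -8$ ($L = 2 \left(-4\right) = -8$)
$K = - \frac{3464}{3}$ ($K = \frac{5}{3} - \frac{3469}{3} = - \frac{3464}{3} \approx -1154.7$)
$p{\left(T,c \right)} = c$
$l{\left(j \right)} = -18 + 2 j$ ($l{\left(j \right)} = -2 + 2 \left(j - 8\right) = -2 + 2 \left(-8 + j\right) = -2 + \left(-16 + 2 j\right) = -18 + 2 j$)
$m = - \frac{3464}{3} \approx -1154.7$
$l{\left(p{\left(3,5 \right)} \right)} + m = \left(-18 + 2 \cdot 5\right) - \frac{3464}{3} = \left(-18 + 10\right) - \frac{3464}{3} = -8 - \frac{3464}{3} = - \frac{3488}{3}$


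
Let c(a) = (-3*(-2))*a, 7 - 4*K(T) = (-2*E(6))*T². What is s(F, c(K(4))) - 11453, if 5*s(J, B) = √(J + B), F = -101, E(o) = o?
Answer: -11453 + √790/10 ≈ -11450.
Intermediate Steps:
K(T) = 7/4 + 3*T² (K(T) = 7/4 - (-2*6)*T²/4 = 7/4 - (-3)*T² = 7/4 + 3*T²)
c(a) = 6*a
s(J, B) = √(B + J)/5 (s(J, B) = √(J + B)/5 = √(B + J)/5)
s(F, c(K(4))) - 11453 = √(6*(7/4 + 3*4²) - 101)/5 - 11453 = √(6*(7/4 + 3*16) - 101)/5 - 11453 = √(6*(7/4 + 48) - 101)/5 - 11453 = √(6*(199/4) - 101)/5 - 11453 = √(597/2 - 101)/5 - 11453 = √(395/2)/5 - 11453 = (√790/2)/5 - 11453 = √790/10 - 11453 = -11453 + √790/10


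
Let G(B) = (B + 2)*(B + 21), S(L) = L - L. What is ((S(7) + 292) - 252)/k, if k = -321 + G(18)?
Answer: 40/459 ≈ 0.087146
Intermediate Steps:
S(L) = 0
G(B) = (2 + B)*(21 + B)
k = 459 (k = -321 + (42 + 18² + 23*18) = -321 + (42 + 324 + 414) = -321 + 780 = 459)
((S(7) + 292) - 252)/k = ((0 + 292) - 252)/459 = (292 - 252)*(1/459) = 40*(1/459) = 40/459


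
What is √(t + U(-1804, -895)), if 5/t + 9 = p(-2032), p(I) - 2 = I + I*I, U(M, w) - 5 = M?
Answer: I*√1225623092663194/825397 ≈ 42.415*I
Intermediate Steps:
U(M, w) = 5 + M
p(I) = 2 + I + I² (p(I) = 2 + (I + I*I) = 2 + (I + I²) = 2 + I + I²)
t = 1/825397 (t = 5/(-9 + (2 - 2032 + (-2032)²)) = 5/(-9 + (2 - 2032 + 4129024)) = 5/(-9 + 4126994) = 5/4126985 = 5*(1/4126985) = 1/825397 ≈ 1.2115e-6)
√(t + U(-1804, -895)) = √(1/825397 + (5 - 1804)) = √(1/825397 - 1799) = √(-1484889202/825397) = I*√1225623092663194/825397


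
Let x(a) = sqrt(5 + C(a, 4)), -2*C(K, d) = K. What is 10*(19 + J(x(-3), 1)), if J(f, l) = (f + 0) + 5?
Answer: 240 + 5*sqrt(26) ≈ 265.50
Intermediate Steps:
C(K, d) = -K/2
x(a) = sqrt(5 - a/2)
J(f, l) = 5 + f (J(f, l) = f + 5 = 5 + f)
10*(19 + J(x(-3), 1)) = 10*(19 + (5 + sqrt(20 - 2*(-3))/2)) = 10*(19 + (5 + sqrt(20 + 6)/2)) = 10*(19 + (5 + sqrt(26)/2)) = 10*(24 + sqrt(26)/2) = 240 + 5*sqrt(26)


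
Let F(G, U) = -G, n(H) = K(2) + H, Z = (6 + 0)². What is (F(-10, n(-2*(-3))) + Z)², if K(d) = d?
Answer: 2116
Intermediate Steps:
Z = 36 (Z = 6² = 36)
n(H) = 2 + H
(F(-10, n(-2*(-3))) + Z)² = (-1*(-10) + 36)² = (10 + 36)² = 46² = 2116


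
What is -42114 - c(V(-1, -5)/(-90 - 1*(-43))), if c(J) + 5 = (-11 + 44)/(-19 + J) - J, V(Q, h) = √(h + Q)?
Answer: 16*(-123751*√6 + 110455246*I)/(47*(√6 - 893*I)) ≈ -42107.0 - 0.056881*I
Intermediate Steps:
V(Q, h) = √(Q + h)
c(J) = -5 - J + 33/(-19 + J) (c(J) = -5 + ((-11 + 44)/(-19 + J) - J) = -5 + (33/(-19 + J) - J) = -5 + (-J + 33/(-19 + J)) = -5 - J + 33/(-19 + J))
-42114 - c(V(-1, -5)/(-90 - 1*(-43))) = -42114 - (128 - (√(-1 - 5)/(-90 - 1*(-43)))² + 14*(√(-1 - 5)/(-90 - 1*(-43))))/(-19 + √(-1 - 5)/(-90 - 1*(-43))) = -42114 - (128 - (√(-6)/(-90 + 43))² + 14*(√(-6)/(-90 + 43)))/(-19 + √(-6)/(-90 + 43)) = -42114 - (128 - ((I*√6)/(-47))² + 14*((I*√6)/(-47)))/(-19 + (I*√6)/(-47)) = -42114 - (128 - ((I*√6)*(-1/47))² + 14*((I*√6)*(-1/47)))/(-19 + (I*√6)*(-1/47)) = -42114 - (128 - (-I*√6/47)² + 14*(-I*√6/47))/(-19 - I*√6/47) = -42114 - (128 - 1*(-6/2209) - 14*I*√6/47)/(-19 - I*√6/47) = -42114 - (128 + 6/2209 - 14*I*√6/47)/(-19 - I*√6/47) = -42114 - (282758/2209 - 14*I*√6/47)/(-19 - I*√6/47)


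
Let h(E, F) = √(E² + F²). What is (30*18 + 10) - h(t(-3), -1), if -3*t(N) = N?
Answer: 550 - √2 ≈ 548.59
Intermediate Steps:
t(N) = -N/3
(30*18 + 10) - h(t(-3), -1) = (30*18 + 10) - √((-⅓*(-3))² + (-1)²) = (540 + 10) - √(1² + 1) = 550 - √(1 + 1) = 550 - √2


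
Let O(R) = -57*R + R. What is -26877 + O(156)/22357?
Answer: -600897825/22357 ≈ -26877.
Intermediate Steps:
O(R) = -56*R
-26877 + O(156)/22357 = -26877 - 56*156/22357 = -26877 - 8736*1/22357 = -26877 - 8736/22357 = -600897825/22357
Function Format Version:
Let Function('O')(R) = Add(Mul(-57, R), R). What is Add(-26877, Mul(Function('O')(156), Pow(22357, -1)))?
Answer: Rational(-600897825, 22357) ≈ -26877.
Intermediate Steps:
Function('O')(R) = Mul(-56, R)
Add(-26877, Mul(Function('O')(156), Pow(22357, -1))) = Add(-26877, Mul(Mul(-56, 156), Pow(22357, -1))) = Add(-26877, Mul(-8736, Rational(1, 22357))) = Add(-26877, Rational(-8736, 22357)) = Rational(-600897825, 22357)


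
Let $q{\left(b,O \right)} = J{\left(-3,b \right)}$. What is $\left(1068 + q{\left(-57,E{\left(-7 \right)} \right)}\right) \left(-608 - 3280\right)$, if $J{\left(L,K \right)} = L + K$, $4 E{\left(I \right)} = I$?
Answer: $-3919104$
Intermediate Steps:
$E{\left(I \right)} = \frac{I}{4}$
$J{\left(L,K \right)} = K + L$
$q{\left(b,O \right)} = -3 + b$ ($q{\left(b,O \right)} = b - 3 = -3 + b$)
$\left(1068 + q{\left(-57,E{\left(-7 \right)} \right)}\right) \left(-608 - 3280\right) = \left(1068 - 60\right) \left(-608 - 3280\right) = \left(1068 - 60\right) \left(-3888\right) = 1008 \left(-3888\right) = -3919104$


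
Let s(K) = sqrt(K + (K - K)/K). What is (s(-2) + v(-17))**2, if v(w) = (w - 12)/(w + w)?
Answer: -1471/1156 + 29*I*sqrt(2)/17 ≈ -1.2725 + 2.4125*I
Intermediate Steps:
v(w) = (-12 + w)/(2*w) (v(w) = (-12 + w)/((2*w)) = (-12 + w)*(1/(2*w)) = (-12 + w)/(2*w))
s(K) = sqrt(K) (s(K) = sqrt(K + 0/K) = sqrt(K + 0) = sqrt(K))
(s(-2) + v(-17))**2 = (sqrt(-2) + (1/2)*(-12 - 17)/(-17))**2 = (I*sqrt(2) + (1/2)*(-1/17)*(-29))**2 = (I*sqrt(2) + 29/34)**2 = (29/34 + I*sqrt(2))**2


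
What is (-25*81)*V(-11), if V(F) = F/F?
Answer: -2025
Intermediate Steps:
V(F) = 1
(-25*81)*V(-11) = -25*81*1 = -2025*1 = -2025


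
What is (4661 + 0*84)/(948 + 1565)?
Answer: 4661/2513 ≈ 1.8548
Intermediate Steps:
(4661 + 0*84)/(948 + 1565) = (4661 + 0)/2513 = 4661*(1/2513) = 4661/2513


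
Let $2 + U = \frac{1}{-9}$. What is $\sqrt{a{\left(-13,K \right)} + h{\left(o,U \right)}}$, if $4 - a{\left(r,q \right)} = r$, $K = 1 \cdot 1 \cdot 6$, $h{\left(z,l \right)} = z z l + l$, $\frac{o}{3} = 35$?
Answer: $\frac{i \sqrt{209341}}{3} \approx 152.51 i$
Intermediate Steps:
$o = 105$ ($o = 3 \cdot 35 = 105$)
$U = - \frac{19}{9}$ ($U = -2 + \frac{1}{-9} = -2 - \frac{1}{9} = - \frac{19}{9} \approx -2.1111$)
$h{\left(z,l \right)} = l + l z^{2}$ ($h{\left(z,l \right)} = z^{2} l + l = l z^{2} + l = l + l z^{2}$)
$K = 6$ ($K = 1 \cdot 6 = 6$)
$a{\left(r,q \right)} = 4 - r$
$\sqrt{a{\left(-13,K \right)} + h{\left(o,U \right)}} = \sqrt{\left(4 - -13\right) - \frac{19 \left(1 + 105^{2}\right)}{9}} = \sqrt{\left(4 + 13\right) - \frac{19 \left(1 + 11025\right)}{9}} = \sqrt{17 - \frac{209494}{9}} = \sqrt{- \frac{209341}{9}} = \frac{i \sqrt{209341}}{3}$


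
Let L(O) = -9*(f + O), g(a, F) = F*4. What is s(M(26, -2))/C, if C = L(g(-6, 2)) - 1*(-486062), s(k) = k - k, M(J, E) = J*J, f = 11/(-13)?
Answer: 0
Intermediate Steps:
f = -11/13 (f = 11*(-1/13) = -11/13 ≈ -0.84615)
M(J, E) = J²
g(a, F) = 4*F
s(k) = 0
L(O) = 99/13 - 9*O (L(O) = -9*(-11/13 + O) = 99/13 - 9*O)
C = 6317969/13 (C = (99/13 - 36*2) - 1*(-486062) = (99/13 - 9*8) + 486062 = (99/13 - 72) + 486062 = -837/13 + 486062 = 6317969/13 ≈ 4.8600e+5)
s(M(26, -2))/C = 0/(6317969/13) = 0*(13/6317969) = 0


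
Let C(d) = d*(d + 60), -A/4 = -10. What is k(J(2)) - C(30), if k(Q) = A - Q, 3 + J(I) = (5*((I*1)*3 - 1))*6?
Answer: -2807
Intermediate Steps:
A = 40 (A = -4*(-10) = 40)
C(d) = d*(60 + d)
J(I) = -33 + 90*I (J(I) = -3 + (5*((I*1)*3 - 1))*6 = -3 + (5*(I*3 - 1))*6 = -3 + (5*(3*I - 1))*6 = -3 + (5*(-1 + 3*I))*6 = -3 + (-5 + 15*I)*6 = -3 + (-30 + 90*I) = -33 + 90*I)
k(Q) = 40 - Q
k(J(2)) - C(30) = (40 - (-33 + 90*2)) - 30*(60 + 30) = (40 - (-33 + 180)) - 30*90 = (40 - 1*147) - 1*2700 = (40 - 147) - 2700 = -107 - 2700 = -2807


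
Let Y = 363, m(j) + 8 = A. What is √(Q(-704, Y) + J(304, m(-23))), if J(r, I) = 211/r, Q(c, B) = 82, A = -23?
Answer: √477641/76 ≈ 9.0936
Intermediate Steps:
m(j) = -31 (m(j) = -8 - 23 = -31)
√(Q(-704, Y) + J(304, m(-23))) = √(82 + 211/304) = √(25139/304) = √477641/76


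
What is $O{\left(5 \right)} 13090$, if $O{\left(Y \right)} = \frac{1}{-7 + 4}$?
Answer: $- \frac{13090}{3} \approx -4363.3$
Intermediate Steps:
$O{\left(Y \right)} = - \frac{1}{3}$ ($O{\left(Y \right)} = \frac{1}{-3} = - \frac{1}{3}$)
$O{\left(5 \right)} 13090 = \left(- \frac{1}{3}\right) 13090 = - \frac{13090}{3}$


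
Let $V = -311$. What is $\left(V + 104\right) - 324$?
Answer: $-531$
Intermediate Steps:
$\left(V + 104\right) - 324 = \left(-311 + 104\right) - 324 = -207 - 324 = -531$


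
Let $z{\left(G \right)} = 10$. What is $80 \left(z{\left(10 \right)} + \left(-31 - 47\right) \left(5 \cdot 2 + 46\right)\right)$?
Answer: $-348640$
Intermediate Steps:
$80 \left(z{\left(10 \right)} + \left(-31 - 47\right) \left(5 \cdot 2 + 46\right)\right) = 80 \left(10 + \left(-31 - 47\right) \left(5 \cdot 2 + 46\right)\right) = 80 \left(10 - 78 \left(10 + 46\right)\right) = 80 \left(10 - 4368\right) = 80 \left(-4358\right) = -348640$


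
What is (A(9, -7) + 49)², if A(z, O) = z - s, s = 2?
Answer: 3136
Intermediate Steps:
A(z, O) = -2 + z (A(z, O) = z - 1*2 = z - 2 = -2 + z)
(A(9, -7) + 49)² = ((-2 + 9) + 49)² = (7 + 49)² = 56² = 3136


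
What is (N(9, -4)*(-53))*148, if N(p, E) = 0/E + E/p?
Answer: 31376/9 ≈ 3486.2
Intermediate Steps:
N(p, E) = E/p (N(p, E) = 0 + E/p = E/p)
(N(9, -4)*(-53))*148 = (-4/9*(-53))*148 = (-4*⅑*(-53))*148 = -4/9*(-53)*148 = (212/9)*148 = 31376/9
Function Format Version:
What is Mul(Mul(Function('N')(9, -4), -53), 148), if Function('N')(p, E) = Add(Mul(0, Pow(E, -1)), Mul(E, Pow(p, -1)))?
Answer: Rational(31376, 9) ≈ 3486.2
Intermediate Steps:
Function('N')(p, E) = Mul(E, Pow(p, -1)) (Function('N')(p, E) = Add(0, Mul(E, Pow(p, -1))) = Mul(E, Pow(p, -1)))
Mul(Mul(Function('N')(9, -4), -53), 148) = Mul(Mul(Mul(-4, Pow(9, -1)), -53), 148) = Mul(Mul(Mul(-4, Rational(1, 9)), -53), 148) = Mul(Mul(Rational(-4, 9), -53), 148) = Mul(Rational(212, 9), 148) = Rational(31376, 9)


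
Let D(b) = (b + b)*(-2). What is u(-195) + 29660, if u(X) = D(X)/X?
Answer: 29656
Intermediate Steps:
D(b) = -4*b (D(b) = (2*b)*(-2) = -4*b)
u(X) = -4 (u(X) = (-4*X)/X = -4)
u(-195) + 29660 = -4 + 29660 = 29656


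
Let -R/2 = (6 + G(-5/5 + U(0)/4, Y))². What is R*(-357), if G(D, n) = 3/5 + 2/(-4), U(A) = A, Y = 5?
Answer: 1328397/50 ≈ 26568.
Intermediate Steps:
G(D, n) = ⅒ (G(D, n) = 3*(⅕) + 2*(-¼) = ⅗ - ½ = ⅒)
R = -3721/50 (R = -2*(6 + ⅒)² = -2*(61/10)² = -2*3721/100 = -3721/50 ≈ -74.420)
R*(-357) = -3721/50*(-357) = 1328397/50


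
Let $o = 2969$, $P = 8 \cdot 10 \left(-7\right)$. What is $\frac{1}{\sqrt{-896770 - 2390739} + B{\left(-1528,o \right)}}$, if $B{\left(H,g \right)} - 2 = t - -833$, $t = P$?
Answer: $\frac{275}{3363134} - \frac{i \sqrt{3287509}}{3363134} \approx 8.1769 \cdot 10^{-5} - 0.00053912 i$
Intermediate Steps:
$P = -560$ ($P = 80 \left(-7\right) = -560$)
$t = -560$
$B{\left(H,g \right)} = 275$ ($B{\left(H,g \right)} = 2 - -273 = 2 + \left(-560 + 833\right) = 2 + 273 = 275$)
$\frac{1}{\sqrt{-896770 - 2390739} + B{\left(-1528,o \right)}} = \frac{1}{\sqrt{-896770 - 2390739} + 275} = \frac{1}{\sqrt{-3287509} + 275} = \frac{1}{i \sqrt{3287509} + 275} = \frac{1}{275 + i \sqrt{3287509}}$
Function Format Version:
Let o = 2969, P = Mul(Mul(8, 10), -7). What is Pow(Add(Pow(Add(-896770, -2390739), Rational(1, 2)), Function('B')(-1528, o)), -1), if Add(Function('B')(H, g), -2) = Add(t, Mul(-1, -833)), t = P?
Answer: Add(Rational(275, 3363134), Mul(Rational(-1, 3363134), I, Pow(3287509, Rational(1, 2)))) ≈ Add(8.1769e-5, Mul(-0.00053912, I))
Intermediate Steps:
P = -560 (P = Mul(80, -7) = -560)
t = -560
Function('B')(H, g) = 275 (Function('B')(H, g) = Add(2, Add(-560, Mul(-1, -833))) = Add(2, Add(-560, 833)) = Add(2, 273) = 275)
Pow(Add(Pow(Add(-896770, -2390739), Rational(1, 2)), Function('B')(-1528, o)), -1) = Pow(Add(Pow(Add(-896770, -2390739), Rational(1, 2)), 275), -1) = Pow(Add(Pow(-3287509, Rational(1, 2)), 275), -1) = Pow(Add(Mul(I, Pow(3287509, Rational(1, 2))), 275), -1) = Pow(Add(275, Mul(I, Pow(3287509, Rational(1, 2)))), -1)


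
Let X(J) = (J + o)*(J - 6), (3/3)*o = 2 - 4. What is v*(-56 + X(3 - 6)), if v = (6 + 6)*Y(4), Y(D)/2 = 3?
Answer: -792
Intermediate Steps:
Y(D) = 6 (Y(D) = 2*3 = 6)
v = 72 (v = (6 + 6)*6 = 12*6 = 72)
o = -2 (o = 2 - 4 = -2)
X(J) = (-6 + J)*(-2 + J) (X(J) = (J - 2)*(J - 6) = (-2 + J)*(-6 + J) = (-6 + J)*(-2 + J))
v*(-56 + X(3 - 6)) = 72*(-56 + (12 + (3 - 6)² - 8*(3 - 6))) = 72*(-56 + (12 + (-3)² - 8*(-3))) = 72*(-56 + (12 + 9 + 24)) = 72*(-56 + 45) = 72*(-11) = -792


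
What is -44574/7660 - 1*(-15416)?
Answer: 59020993/3830 ≈ 15410.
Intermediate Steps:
-44574/7660 - 1*(-15416) = -44574*1/7660 + 15416 = -22287/3830 + 15416 = 59020993/3830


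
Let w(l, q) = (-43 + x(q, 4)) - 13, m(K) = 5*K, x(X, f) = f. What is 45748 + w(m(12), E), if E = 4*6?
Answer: 45696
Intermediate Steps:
E = 24
w(l, q) = -52 (w(l, q) = (-43 + 4) - 13 = -39 - 13 = -52)
45748 + w(m(12), E) = 45748 - 52 = 45696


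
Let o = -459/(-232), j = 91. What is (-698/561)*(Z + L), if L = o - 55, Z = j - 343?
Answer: 24696985/65076 ≈ 379.51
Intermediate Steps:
o = 459/232 (o = -459*(-1/232) = 459/232 ≈ 1.9784)
Z = -252 (Z = 91 - 343 = -252)
L = -12301/232 (L = 459/232 - 55 = -12301/232 ≈ -53.022)
(-698/561)*(Z + L) = (-698/561)*(-252 - 12301/232) = -698*1/561*(-70765/232) = -698/561*(-70765/232) = 24696985/65076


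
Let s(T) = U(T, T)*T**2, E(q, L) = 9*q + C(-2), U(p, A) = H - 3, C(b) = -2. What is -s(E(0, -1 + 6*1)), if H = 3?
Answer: 0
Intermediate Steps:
U(p, A) = 0 (U(p, A) = 3 - 3 = 0)
E(q, L) = -2 + 9*q (E(q, L) = 9*q - 2 = -2 + 9*q)
s(T) = 0 (s(T) = 0*T**2 = 0)
-s(E(0, -1 + 6*1)) = -1*0 = 0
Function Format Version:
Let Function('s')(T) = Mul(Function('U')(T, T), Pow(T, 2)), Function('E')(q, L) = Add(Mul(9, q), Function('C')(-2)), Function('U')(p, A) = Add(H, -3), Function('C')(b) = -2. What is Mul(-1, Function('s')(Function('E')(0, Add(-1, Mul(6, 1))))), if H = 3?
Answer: 0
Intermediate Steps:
Function('U')(p, A) = 0 (Function('U')(p, A) = Add(3, -3) = 0)
Function('E')(q, L) = Add(-2, Mul(9, q)) (Function('E')(q, L) = Add(Mul(9, q), -2) = Add(-2, Mul(9, q)))
Function('s')(T) = 0 (Function('s')(T) = Mul(0, Pow(T, 2)) = 0)
Mul(-1, Function('s')(Function('E')(0, Add(-1, Mul(6, 1))))) = Mul(-1, 0) = 0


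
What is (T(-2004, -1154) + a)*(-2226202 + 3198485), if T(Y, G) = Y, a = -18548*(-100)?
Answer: 1801442053268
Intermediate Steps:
a = 1854800
(T(-2004, -1154) + a)*(-2226202 + 3198485) = (-2004 + 1854800)*(-2226202 + 3198485) = 1852796*972283 = 1801442053268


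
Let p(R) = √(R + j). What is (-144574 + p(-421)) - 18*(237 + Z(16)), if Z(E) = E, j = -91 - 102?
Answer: -149128 + I*√614 ≈ -1.4913e+5 + 24.779*I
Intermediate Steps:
j = -193
p(R) = √(-193 + R) (p(R) = √(R - 193) = √(-193 + R))
(-144574 + p(-421)) - 18*(237 + Z(16)) = (-144574 + √(-193 - 421)) - 18*(237 + 16) = (-144574 + √(-614)) - 18*253 = (-144574 + I*√614) - 4554 = -149128 + I*√614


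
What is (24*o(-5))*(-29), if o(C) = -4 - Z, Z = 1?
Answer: 3480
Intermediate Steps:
o(C) = -5 (o(C) = -4 - 1*1 = -4 - 1 = -5)
(24*o(-5))*(-29) = (24*(-5))*(-29) = -120*(-29) = 3480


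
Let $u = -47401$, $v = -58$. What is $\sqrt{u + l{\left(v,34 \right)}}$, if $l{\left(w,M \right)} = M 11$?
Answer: $i \sqrt{47027} \approx 216.86 i$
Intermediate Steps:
$l{\left(w,M \right)} = 11 M$
$\sqrt{u + l{\left(v,34 \right)}} = \sqrt{-47401 + 11 \cdot 34} = \sqrt{-47401 + 374} = \sqrt{-47027} = i \sqrt{47027}$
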